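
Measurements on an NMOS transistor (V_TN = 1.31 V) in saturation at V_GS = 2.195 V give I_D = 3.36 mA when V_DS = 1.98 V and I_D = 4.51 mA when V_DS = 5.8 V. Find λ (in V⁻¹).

λ = 0.109 V⁻¹

With V_GS fixed, I_D ∝ (1 + λ V_DS) in saturation, so I_D2/I_D1 = (1 + λ V_DS2)/(1 + λ V_DS1).
4.51/3.36 = 1.342 = (1 + 5.8 λ)/(1 + 1.98 λ).
Solving: λ (I_D1 V_DS2 − I_D2 V_DS1) = I_D2 − I_D1, so λ = (4.51 − 3.36) / (3.36 × 5.8 − 4.51 × 1.98) = 1.15 / 10.6 = 0.109 V⁻¹.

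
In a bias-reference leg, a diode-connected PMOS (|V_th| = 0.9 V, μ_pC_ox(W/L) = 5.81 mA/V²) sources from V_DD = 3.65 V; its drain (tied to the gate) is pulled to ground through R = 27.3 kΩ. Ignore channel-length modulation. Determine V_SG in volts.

V_SG = 1.08 V

With gate tied to drain, V_SG = V_SD ≥ V_SG − |V_th|, so the device is in saturation.
KCL at the drain: ½ k_p (V_SG − |V_th|)² = (V_DD − V_SG)/R.
Let x = V_SG − 0.9. Then 79.3 x² + x − 2.75 = 0, giving x = 0.18 V (positive root), so V_SG = 1.08 V.
I_D = (V_DD − V_SG)/R = (3.65 − 1.08) / 27.3 = 0.0941 mA.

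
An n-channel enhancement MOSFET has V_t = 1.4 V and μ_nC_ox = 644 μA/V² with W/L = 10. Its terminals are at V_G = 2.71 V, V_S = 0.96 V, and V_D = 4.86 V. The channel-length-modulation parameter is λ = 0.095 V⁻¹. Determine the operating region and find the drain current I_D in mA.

Saturation; I_D = 0.541 mA

V_GS = V_G − V_S = 2.71 − 0.96 = 1.75 V; V_DS = V_D − V_S = 4.86 − 0.96 = 3.9 V.
k_n = μ_nC_ox · (W/L) = 6.44 mA/V².
V_ov = V_GS − V_t = 1.75 − 1.4 = 0.35 V.
Since V_DS = 3.9 V ≥ V_ov = 0.35 V, the device is in saturation.
I_D = ½ k_n V_ov² (1 + λ V_DS) = 0.5 × 6.44 × 0.35² × (1 + 0.095 × 3.9) = 0.541 mA.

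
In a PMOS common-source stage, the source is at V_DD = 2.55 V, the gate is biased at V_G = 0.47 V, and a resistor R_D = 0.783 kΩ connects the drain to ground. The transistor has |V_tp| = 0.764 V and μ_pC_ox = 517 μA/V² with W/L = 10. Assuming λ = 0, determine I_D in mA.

V_SG = V_DD − V_G = 2.55 − 0.47 = 2.08 V, so V_ov = 2.08 − 0.764 = 1.32 V.
k_p = μ_pC_ox · (W/L) = 5.17 mA/V².
Assume saturation: I_D = ½ k_p V_ov² = 0.5 × 5.17 × 1.32² = 4.48 mA, giving V_SD = V_DD − I_D R_D = 2.55 − 4.48 × 0.783 = -0.955 V.
But -0.955 V < V_ov = 1.32 V, so the device is actually in triode.
In triode I_D = k_p[V_ov V_SD − ½ V_SD²] and I_D = (V_DD − V_SD)/R_D. Equating: 2.02 V_SD² − 6.327 V_SD + 2.55 = 0, giving V_SD = 0.475 V (the root below V_ov).
I_D = (2.55 − 0.475) / 0.783 = 2.65 mA.

I_D = 2.65 mA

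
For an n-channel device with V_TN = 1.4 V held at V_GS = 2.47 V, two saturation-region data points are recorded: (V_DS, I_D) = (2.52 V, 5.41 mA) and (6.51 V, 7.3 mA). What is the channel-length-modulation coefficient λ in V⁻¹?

With V_GS fixed, I_D ∝ (1 + λ V_DS) in saturation, so I_D2/I_D1 = (1 + λ V_DS2)/(1 + λ V_DS1).
7.3/5.41 = 1.349 = (1 + 6.51 λ)/(1 + 2.52 λ).
Solving: λ (I_D1 V_DS2 − I_D2 V_DS1) = I_D2 − I_D1, so λ = (7.3 − 5.41) / (5.41 × 6.51 − 7.3 × 2.52) = 1.89 / 16.8 = 0.112 V⁻¹.

λ = 0.112 V⁻¹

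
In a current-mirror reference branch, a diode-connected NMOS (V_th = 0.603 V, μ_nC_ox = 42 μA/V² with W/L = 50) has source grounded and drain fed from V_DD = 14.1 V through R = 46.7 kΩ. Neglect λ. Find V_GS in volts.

V_GS = 1.12 V

With gate tied to drain, V_GS = V_DS ≥ V_GS − V_th, so the device is in saturation.
k_n = μ_nC_ox · (W/L) = 2.1 mA/V².
KCL at the drain: ½ k_n (V_GS − V_th)² = (V_DD − V_GS)/R.
Let x = V_GS − 0.603. Then 49 x² + x − 13.5 = 0, giving x = 0.515 V (positive root), so V_GS = 1.12 V.
I_D = (V_DD − V_GS)/R = (14.1 − 1.12) / 46.7 = 0.278 mA.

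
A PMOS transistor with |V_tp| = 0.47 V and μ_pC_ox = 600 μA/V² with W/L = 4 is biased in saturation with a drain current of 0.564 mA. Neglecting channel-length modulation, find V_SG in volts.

V_SG = 1.16 V

k_p = μ_pC_ox · (W/L) = 2.4 mA/V².
In saturation I_D = ½ k_p (V_SG − |V_tp|)², so V_SG − |V_tp| = √(2 I_D / k_p) = √(2 × 0.564 / 2.4) = 0.686 V.
V_SG = 0.47 + 0.686 = 1.16 V.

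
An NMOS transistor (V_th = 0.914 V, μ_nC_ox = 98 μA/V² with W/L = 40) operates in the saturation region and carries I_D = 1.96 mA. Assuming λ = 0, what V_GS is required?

k_n = μ_nC_ox · (W/L) = 3.92 mA/V².
In saturation I_D = ½ k_n (V_GS − V_th)², so V_GS − V_th = √(2 I_D / k_n) = √(2 × 1.96 / 3.92) = 1 V.
V_GS = 0.914 + 1 = 1.91 V.

V_GS = 1.91 V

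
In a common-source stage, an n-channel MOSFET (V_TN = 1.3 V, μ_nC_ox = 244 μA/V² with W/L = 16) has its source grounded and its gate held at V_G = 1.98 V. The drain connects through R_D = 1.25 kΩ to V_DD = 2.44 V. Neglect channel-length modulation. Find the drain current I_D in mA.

I_D = 0.903 mA

V_GS = V_G = 1.98 V, so V_ov = 1.98 − 1.3 = 0.68 V.
k_n = μ_nC_ox · (W/L) = 3.904 mA/V².
Assume saturation: I_D = ½ k_n V_ov² = 0.5 × 3.904 × 0.68² = 0.903 mA, giving V_DS = V_DD − I_D R_D = 2.44 − 0.903 × 1.25 = 1.31 V.
V_DS = 1.31 V ≥ V_ov = 0.68 V, confirming saturation.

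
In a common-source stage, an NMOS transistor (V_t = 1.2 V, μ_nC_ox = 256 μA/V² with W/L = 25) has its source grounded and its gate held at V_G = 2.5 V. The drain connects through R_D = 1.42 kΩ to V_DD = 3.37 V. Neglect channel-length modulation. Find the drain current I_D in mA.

I_D = 2.17 mA

V_GS = V_G = 2.5 V, so V_ov = 2.5 − 1.2 = 1.3 V.
k_n = μ_nC_ox · (W/L) = 6.4 mA/V².
Assume saturation: I_D = ½ k_n V_ov² = 0.5 × 6.4 × 1.3² = 5.41 mA, giving V_DS = V_DD − I_D R_D = 3.37 − 5.41 × 1.42 = -4.31 V.
But -4.31 V < V_ov = 1.3 V, so the device is actually in triode.
In triode I_D = k_n[V_ov V_DS − ½ V_DS²] and I_D = (V_DD − V_DS)/R_D. Equating: 4.54 V_DS² − 12.81 V_DS + 3.37 = 0, giving V_DS = 0.294 V (the root below V_ov).
I_D = (3.37 − 0.294) / 1.42 = 2.17 mA.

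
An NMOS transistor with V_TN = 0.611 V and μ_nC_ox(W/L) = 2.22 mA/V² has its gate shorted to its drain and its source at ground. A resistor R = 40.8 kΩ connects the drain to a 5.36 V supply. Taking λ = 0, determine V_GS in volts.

With gate tied to drain, V_GS = V_DS ≥ V_GS − V_TN, so the device is in saturation.
KCL at the drain: ½ k_n (V_GS − V_TN)² = (V_DD − V_GS)/R.
Let x = V_GS − 0.611. Then 45.3 x² + x − 4.749 = 0, giving x = 0.313 V (positive root), so V_GS = 0.924 V.
I_D = (V_DD − V_GS)/R = (5.36 − 0.924) / 40.8 = 0.109 mA.

V_GS = 0.924 V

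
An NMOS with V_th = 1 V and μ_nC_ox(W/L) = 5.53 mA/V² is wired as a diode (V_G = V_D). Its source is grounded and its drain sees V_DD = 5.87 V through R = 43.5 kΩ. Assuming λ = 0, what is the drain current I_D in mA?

With gate tied to drain, V_GS = V_DS ≥ V_GS − V_th, so the device is in saturation.
KCL at the drain: ½ k_n (V_GS − V_th)² = (V_DD − V_GS)/R.
Let x = V_GS − 1. Then 120 x² + x − 4.87 = 0, giving x = 0.197 V (positive root), so V_GS = 1.2 V.
I_D = (V_DD − V_GS)/R = (5.87 − 1.2) / 43.5 = 0.107 mA.

I_D = 0.107 mA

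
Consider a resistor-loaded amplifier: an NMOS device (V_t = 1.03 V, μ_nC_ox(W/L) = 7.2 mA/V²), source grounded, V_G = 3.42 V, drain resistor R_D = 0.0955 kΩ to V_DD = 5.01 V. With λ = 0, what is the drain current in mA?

V_GS = V_G = 3.42 V, so V_ov = 3.42 − 1.03 = 2.39 V.
Assume saturation: I_D = ½ k_n V_ov² = 0.5 × 7.2 × 2.39² = 20.6 mA, giving V_DS = V_DD − I_D R_D = 5.01 − 20.6 × 0.0955 = 3.05 V.
V_DS = 3.05 V ≥ V_ov = 2.39 V, confirming saturation.

I_D = 20.6 mA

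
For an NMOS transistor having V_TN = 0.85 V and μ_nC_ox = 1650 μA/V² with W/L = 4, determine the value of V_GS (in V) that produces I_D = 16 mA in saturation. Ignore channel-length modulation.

V_GS = 3.05 V

k_n = μ_nC_ox · (W/L) = 6.6 mA/V².
In saturation I_D = ½ k_n (V_GS − V_TN)², so V_GS − V_TN = √(2 I_D / k_n) = √(2 × 16 / 6.6) = 2.2 V.
V_GS = 0.85 + 2.2 = 3.05 V.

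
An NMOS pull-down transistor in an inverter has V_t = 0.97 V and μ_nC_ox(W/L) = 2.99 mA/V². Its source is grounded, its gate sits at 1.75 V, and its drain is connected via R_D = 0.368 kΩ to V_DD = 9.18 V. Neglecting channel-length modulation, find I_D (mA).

I_D = 0.910 mA

V_GS = V_G = 1.75 V, so V_ov = 1.75 − 0.97 = 0.78 V.
Assume saturation: I_D = ½ k_n V_ov² = 0.5 × 2.99 × 0.78² = 0.91 mA, giving V_DS = V_DD − I_D R_D = 9.18 − 0.91 × 0.368 = 8.85 V.
V_DS = 8.85 V ≥ V_ov = 0.78 V, confirming saturation.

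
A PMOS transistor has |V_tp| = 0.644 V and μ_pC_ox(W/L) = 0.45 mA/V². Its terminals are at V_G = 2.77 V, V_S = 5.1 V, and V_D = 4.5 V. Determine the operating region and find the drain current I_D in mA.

Triode; I_D = 0.374 mA

V_SG = V_S − V_G = 5.1 − 2.77 = 2.33 V; V_SD = V_S − V_D = 5.1 − 4.5 = 0.6 V.
V_ov = V_SG − |V_tp| = 2.33 − 0.644 = 1.69 V.
Since V_SD = 0.6 V < V_ov = 1.69 V, the device is in the triode region.
I_D = k_p [V_ov · V_SD − ½ V_SD²] = 0.45 × [1.69 × 0.6 − 0.5 × 0.6²] = 0.374 mA.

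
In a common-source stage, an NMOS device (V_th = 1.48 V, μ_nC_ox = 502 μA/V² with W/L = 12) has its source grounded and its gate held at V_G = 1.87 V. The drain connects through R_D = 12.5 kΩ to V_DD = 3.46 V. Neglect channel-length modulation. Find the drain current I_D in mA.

I_D = 0.266 mA

V_GS = V_G = 1.87 V, so V_ov = 1.87 − 1.48 = 0.39 V.
k_n = μ_nC_ox · (W/L) = 6.024 mA/V².
Assume saturation: I_D = ½ k_n V_ov² = 0.5 × 6.024 × 0.39² = 0.458 mA, giving V_DS = V_DD − I_D R_D = 3.46 − 0.458 × 12.5 = -2.27 V.
But -2.27 V < V_ov = 0.39 V, so the device is actually in triode.
In triode I_D = k_n[V_ov V_DS − ½ V_DS²] and I_D = (V_DD − V_DS)/R_D. Equating: 37.6 V_DS² − 30.37 V_DS + 3.46 = 0, giving V_DS = 0.137 V (the root below V_ov).
I_D = (3.46 − 0.137) / 12.5 = 0.266 mA.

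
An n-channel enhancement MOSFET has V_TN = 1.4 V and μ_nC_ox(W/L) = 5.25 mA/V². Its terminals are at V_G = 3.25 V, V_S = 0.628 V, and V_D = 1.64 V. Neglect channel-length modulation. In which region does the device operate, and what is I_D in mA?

Triode; I_D = 3.80 mA

V_GS = V_G − V_S = 3.25 − 0.628 = 2.62 V; V_DS = V_D − V_S = 1.64 − 0.628 = 1.01 V.
V_ov = V_GS − V_TN = 2.62 − 1.4 = 1.22 V.
Since V_DS = 1.01 V < V_ov = 1.22 V, the device is in the triode region.
I_D = k_n [V_ov · V_DS − ½ V_DS²] = 5.25 × [1.22 × 1.01 − 0.5 × 1.01²] = 3.8 mA.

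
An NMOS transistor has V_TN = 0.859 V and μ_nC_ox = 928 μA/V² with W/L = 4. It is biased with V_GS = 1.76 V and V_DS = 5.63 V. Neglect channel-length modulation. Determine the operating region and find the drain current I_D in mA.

Saturation; I_D = 1.51 mA

k_n = μ_nC_ox · (W/L) = 3.712 mA/V².
V_ov = V_GS − V_TN = 1.76 − 0.859 = 0.901 V.
Since V_DS = 5.63 V ≥ V_ov = 0.901 V, the device is in saturation.
I_D = ½ k_n V_ov² = 0.5 × 3.712 × 0.901² = 1.51 mA.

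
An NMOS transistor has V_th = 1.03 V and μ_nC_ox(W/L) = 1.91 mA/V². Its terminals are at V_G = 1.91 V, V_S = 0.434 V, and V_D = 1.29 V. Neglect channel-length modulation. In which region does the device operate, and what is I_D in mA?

V_GS = V_G − V_S = 1.91 − 0.434 = 1.48 V; V_DS = V_D − V_S = 1.29 − 0.434 = 0.856 V.
V_ov = V_GS − V_th = 1.48 − 1.03 = 0.446 V.
Since V_DS = 0.856 V ≥ V_ov = 0.446 V, the device is in saturation.
I_D = ½ k_n V_ov² = 0.5 × 1.91 × 0.446² = 0.19 mA.

Saturation; I_D = 0.190 mA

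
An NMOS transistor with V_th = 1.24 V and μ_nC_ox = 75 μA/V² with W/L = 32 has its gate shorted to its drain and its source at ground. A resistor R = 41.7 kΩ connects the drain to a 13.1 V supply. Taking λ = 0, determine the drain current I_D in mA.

I_D = 0.273 mA

With gate tied to drain, V_GS = V_DS ≥ V_GS − V_th, so the device is in saturation.
k_n = μ_nC_ox · (W/L) = 2.4 mA/V².
KCL at the drain: ½ k_n (V_GS − V_th)² = (V_DD − V_GS)/R.
Let x = V_GS − 1.24. Then 50 x² + x − 11.86 = 0, giving x = 0.477 V (positive root), so V_GS = 1.72 V.
I_D = (V_DD − V_GS)/R = (13.1 − 1.72) / 41.7 = 0.273 mA.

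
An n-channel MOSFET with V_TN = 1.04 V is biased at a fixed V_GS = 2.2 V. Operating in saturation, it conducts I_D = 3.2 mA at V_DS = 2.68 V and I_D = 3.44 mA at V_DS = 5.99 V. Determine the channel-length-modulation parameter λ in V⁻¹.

λ = 0.0241 V⁻¹

With V_GS fixed, I_D ∝ (1 + λ V_DS) in saturation, so I_D2/I_D1 = (1 + λ V_DS2)/(1 + λ V_DS1).
3.44/3.2 = 1.075 = (1 + 5.99 λ)/(1 + 2.68 λ).
Solving: λ (I_D1 V_DS2 − I_D2 V_DS1) = I_D2 − I_D1, so λ = (3.44 − 3.2) / (3.2 × 5.99 − 3.44 × 2.68) = 0.24 / 9.95 = 0.0241 V⁻¹.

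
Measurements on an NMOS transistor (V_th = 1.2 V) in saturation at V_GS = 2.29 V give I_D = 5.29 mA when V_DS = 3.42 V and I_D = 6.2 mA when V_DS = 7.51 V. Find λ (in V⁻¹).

λ = 0.0491 V⁻¹

With V_GS fixed, I_D ∝ (1 + λ V_DS) in saturation, so I_D2/I_D1 = (1 + λ V_DS2)/(1 + λ V_DS1).
6.2/5.29 = 1.172 = (1 + 7.51 λ)/(1 + 3.42 λ).
Solving: λ (I_D1 V_DS2 − I_D2 V_DS1) = I_D2 − I_D1, so λ = (6.2 − 5.29) / (5.29 × 7.51 − 6.2 × 3.42) = 0.91 / 18.5 = 0.0491 V⁻¹.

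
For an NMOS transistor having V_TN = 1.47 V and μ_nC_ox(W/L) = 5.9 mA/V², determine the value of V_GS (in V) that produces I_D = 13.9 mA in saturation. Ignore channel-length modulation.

In saturation I_D = ½ k_n (V_GS − V_TN)², so V_GS − V_TN = √(2 I_D / k_n) = √(2 × 13.9 / 5.9) = 2.17 V.
V_GS = 1.47 + 2.17 = 3.64 V.

V_GS = 3.64 V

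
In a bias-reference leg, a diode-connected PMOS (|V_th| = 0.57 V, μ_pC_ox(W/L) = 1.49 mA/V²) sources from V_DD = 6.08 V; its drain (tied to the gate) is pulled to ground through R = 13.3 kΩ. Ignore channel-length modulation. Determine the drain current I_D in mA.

I_D = 0.362 mA

With gate tied to drain, V_SG = V_SD ≥ V_SG − |V_th|, so the device is in saturation.
KCL at the drain: ½ k_p (V_SG − |V_th|)² = (V_DD − V_SG)/R.
Let x = V_SG − 0.57. Then 9.91 x² + x − 5.51 = 0, giving x = 0.697 V (positive root), so V_SG = 1.27 V.
I_D = (V_DD − V_SG)/R = (6.08 − 1.27) / 13.3 = 0.362 mA.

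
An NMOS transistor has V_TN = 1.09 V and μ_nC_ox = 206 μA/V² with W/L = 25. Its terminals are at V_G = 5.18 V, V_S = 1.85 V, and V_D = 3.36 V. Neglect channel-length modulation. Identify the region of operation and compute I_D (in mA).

V_GS = V_G − V_S = 5.18 − 1.85 = 3.33 V; V_DS = V_D − V_S = 3.36 − 1.85 = 1.51 V.
k_n = μ_nC_ox · (W/L) = 5.15 mA/V².
V_ov = V_GS − V_TN = 3.33 − 1.09 = 2.24 V.
Since V_DS = 1.51 V < V_ov = 2.24 V, the device is in the triode region.
I_D = k_n [V_ov · V_DS − ½ V_DS²] = 5.15 × [2.24 × 1.51 − 0.5 × 1.51²] = 11.5 mA.

Triode; I_D = 11.5 mA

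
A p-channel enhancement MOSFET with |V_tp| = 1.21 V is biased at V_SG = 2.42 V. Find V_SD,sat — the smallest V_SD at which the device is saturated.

V_SD,sat = 1.21 V

The boundary between triode and saturation is V_SD = V_SG − |V_tp| = V_ov.
V_ov = 2.42 − 1.21 = 1.21 V.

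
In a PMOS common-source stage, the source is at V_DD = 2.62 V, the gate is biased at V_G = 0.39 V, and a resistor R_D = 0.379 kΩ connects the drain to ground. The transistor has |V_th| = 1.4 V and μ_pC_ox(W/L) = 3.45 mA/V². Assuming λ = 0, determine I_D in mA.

V_SG = V_DD − V_G = 2.62 − 0.39 = 2.23 V, so V_ov = 2.23 − 1.4 = 0.83 V.
Assume saturation: I_D = ½ k_p V_ov² = 0.5 × 3.45 × 0.83² = 1.19 mA, giving V_SD = V_DD − I_D R_D = 2.62 − 1.19 × 0.379 = 2.17 V.
V_SD = 2.17 V ≥ V_ov = 0.83 V, confirming saturation.

I_D = 1.19 mA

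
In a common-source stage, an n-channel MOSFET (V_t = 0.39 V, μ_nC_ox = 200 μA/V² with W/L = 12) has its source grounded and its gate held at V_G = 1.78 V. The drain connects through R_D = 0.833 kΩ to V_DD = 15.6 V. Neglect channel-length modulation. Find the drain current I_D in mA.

I_D = 2.32 mA

V_GS = V_G = 1.78 V, so V_ov = 1.78 − 0.39 = 1.39 V.
k_n = μ_nC_ox · (W/L) = 2.4 mA/V².
Assume saturation: I_D = ½ k_n V_ov² = 0.5 × 2.4 × 1.39² = 2.32 mA, giving V_DS = V_DD − I_D R_D = 15.6 − 2.32 × 0.833 = 13.7 V.
V_DS = 13.7 V ≥ V_ov = 1.39 V, confirming saturation.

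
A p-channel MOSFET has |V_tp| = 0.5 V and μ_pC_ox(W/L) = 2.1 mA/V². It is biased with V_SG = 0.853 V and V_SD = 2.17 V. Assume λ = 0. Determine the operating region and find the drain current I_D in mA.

Saturation; I_D = 0.131 mA

V_ov = V_SG − |V_tp| = 0.853 − 0.5 = 0.353 V.
Since V_SD = 2.17 V ≥ V_ov = 0.353 V, the device is in saturation.
I_D = ½ k_p V_ov² = 0.5 × 2.1 × 0.353² = 0.131 mA.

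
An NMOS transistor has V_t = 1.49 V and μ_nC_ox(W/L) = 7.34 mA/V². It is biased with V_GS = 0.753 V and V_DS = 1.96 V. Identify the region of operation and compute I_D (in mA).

V_GS = 0.753 V < V_t = 1.49 V, so the transistor is in cutoff.

Cutoff; I_D = 0 mA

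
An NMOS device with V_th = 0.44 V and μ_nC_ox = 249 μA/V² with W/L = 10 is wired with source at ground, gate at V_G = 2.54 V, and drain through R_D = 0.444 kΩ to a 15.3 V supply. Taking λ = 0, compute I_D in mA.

V_GS = V_G = 2.54 V, so V_ov = 2.54 − 0.44 = 2.1 V.
k_n = μ_nC_ox · (W/L) = 2.49 mA/V².
Assume saturation: I_D = ½ k_n V_ov² = 0.5 × 2.49 × 2.1² = 5.49 mA, giving V_DS = V_DD − I_D R_D = 15.3 − 5.49 × 0.444 = 12.9 V.
V_DS = 12.9 V ≥ V_ov = 2.1 V, confirming saturation.

I_D = 5.49 mA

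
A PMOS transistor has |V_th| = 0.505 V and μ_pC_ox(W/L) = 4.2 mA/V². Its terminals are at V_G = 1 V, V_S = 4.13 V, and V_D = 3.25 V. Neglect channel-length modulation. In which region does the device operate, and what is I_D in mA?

V_SG = V_S − V_G = 4.13 − 1 = 3.13 V; V_SD = V_S − V_D = 4.13 − 3.25 = 0.88 V.
V_ov = V_SG − |V_th| = 3.13 − 0.505 = 2.62 V.
Since V_SD = 0.88 V < V_ov = 2.62 V, the device is in the triode region.
I_D = k_p [V_ov · V_SD − ½ V_SD²] = 4.2 × [2.62 × 0.88 − 0.5 × 0.88²] = 8.08 mA.

Triode; I_D = 8.08 mA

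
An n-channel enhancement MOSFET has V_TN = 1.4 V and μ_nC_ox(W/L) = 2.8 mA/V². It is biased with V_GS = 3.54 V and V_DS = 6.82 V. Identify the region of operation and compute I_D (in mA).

V_ov = V_GS − V_TN = 3.54 − 1.4 = 2.14 V.
Since V_DS = 6.82 V ≥ V_ov = 2.14 V, the device is in saturation.
I_D = ½ k_n V_ov² = 0.5 × 2.8 × 2.14² = 6.41 mA.

Saturation; I_D = 6.41 mA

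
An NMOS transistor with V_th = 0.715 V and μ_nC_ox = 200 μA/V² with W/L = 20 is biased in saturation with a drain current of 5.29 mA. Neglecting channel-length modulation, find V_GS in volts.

k_n = μ_nC_ox · (W/L) = 4 mA/V².
In saturation I_D = ½ k_n (V_GS − V_th)², so V_GS − V_th = √(2 I_D / k_n) = √(2 × 5.29 / 4) = 1.63 V.
V_GS = 0.715 + 1.63 = 2.34 V.

V_GS = 2.34 V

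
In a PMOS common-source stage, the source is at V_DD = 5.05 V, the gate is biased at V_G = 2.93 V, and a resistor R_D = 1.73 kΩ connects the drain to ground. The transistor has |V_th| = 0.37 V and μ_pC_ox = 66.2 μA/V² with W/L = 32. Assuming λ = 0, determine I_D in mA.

I_D = 2.42 mA

V_SG = V_DD − V_G = 5.05 − 2.93 = 2.12 V, so V_ov = 2.12 − 0.37 = 1.75 V.
k_p = μ_pC_ox · (W/L) = 2.118 mA/V².
Assume saturation: I_D = ½ k_p V_ov² = 0.5 × 2.118 × 1.75² = 3.24 mA, giving V_SD = V_DD − I_D R_D = 5.05 − 3.24 × 1.73 = -0.562 V.
But -0.562 V < V_ov = 1.75 V, so the device is actually in triode.
In triode I_D = k_p[V_ov V_SD − ½ V_SD²] and I_D = (V_DD − V_SD)/R_D. Equating: 1.83 V_SD² − 7.413 V_SD + 5.05 = 0, giving V_SD = 0.867 V (the root below V_ov).
I_D = (5.05 − 0.867) / 1.73 = 2.42 mA.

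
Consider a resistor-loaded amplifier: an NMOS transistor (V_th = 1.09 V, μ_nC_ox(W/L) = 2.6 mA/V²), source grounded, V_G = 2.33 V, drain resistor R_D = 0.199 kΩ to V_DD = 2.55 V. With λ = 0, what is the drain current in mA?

V_GS = V_G = 2.33 V, so V_ov = 2.33 − 1.09 = 1.24 V.
Assume saturation: I_D = ½ k_n V_ov² = 0.5 × 2.6 × 1.24² = 2 mA, giving V_DS = V_DD − I_D R_D = 2.55 − 2 × 0.199 = 2.15 V.
V_DS = 2.15 V ≥ V_ov = 1.24 V, confirming saturation.

I_D = 2.00 mA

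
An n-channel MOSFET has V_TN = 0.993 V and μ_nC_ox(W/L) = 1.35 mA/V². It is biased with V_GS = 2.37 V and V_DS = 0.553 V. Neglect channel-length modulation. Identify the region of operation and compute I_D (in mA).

Triode; I_D = 0.822 mA

V_ov = V_GS − V_TN = 2.37 − 0.993 = 1.38 V.
Since V_DS = 0.553 V < V_ov = 1.38 V, the device is in the triode region.
I_D = k_n [V_ov · V_DS − ½ V_DS²] = 1.35 × [1.38 × 0.553 − 0.5 × 0.553²] = 0.822 mA.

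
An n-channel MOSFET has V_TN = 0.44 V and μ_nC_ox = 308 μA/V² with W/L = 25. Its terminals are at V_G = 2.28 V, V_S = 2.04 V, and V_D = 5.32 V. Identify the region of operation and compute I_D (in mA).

Cutoff; I_D = 0 mA

V_GS = V_G − V_S = 2.28 − 2.04 = 0.24 V; V_DS = V_D − V_S = 5.32 − 2.04 = 3.28 V.
V_GS = 0.24 V < V_TN = 0.44 V, so the transistor is in cutoff.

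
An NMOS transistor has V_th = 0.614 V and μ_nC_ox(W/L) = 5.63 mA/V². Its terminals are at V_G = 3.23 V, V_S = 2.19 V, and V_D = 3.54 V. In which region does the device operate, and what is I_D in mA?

V_GS = V_G − V_S = 3.23 − 2.19 = 1.04 V; V_DS = V_D − V_S = 3.54 − 2.19 = 1.35 V.
V_ov = V_GS − V_th = 1.04 − 0.614 = 0.426 V.
Since V_DS = 1.35 V ≥ V_ov = 0.426 V, the device is in saturation.
I_D = ½ k_n V_ov² = 0.5 × 5.63 × 0.426² = 0.511 mA.

Saturation; I_D = 0.511 mA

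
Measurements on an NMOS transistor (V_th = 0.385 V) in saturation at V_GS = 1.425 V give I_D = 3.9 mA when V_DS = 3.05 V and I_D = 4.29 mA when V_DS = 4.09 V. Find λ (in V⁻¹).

With V_GS fixed, I_D ∝ (1 + λ V_DS) in saturation, so I_D2/I_D1 = (1 + λ V_DS2)/(1 + λ V_DS1).
4.29/3.9 = 1.1 = (1 + 4.09 λ)/(1 + 3.05 λ).
Solving: λ (I_D1 V_DS2 − I_D2 V_DS1) = I_D2 − I_D1, so λ = (4.29 − 3.9) / (3.9 × 4.09 − 4.29 × 3.05) = 0.39 / 2.87 = 0.136 V⁻¹.

λ = 0.136 V⁻¹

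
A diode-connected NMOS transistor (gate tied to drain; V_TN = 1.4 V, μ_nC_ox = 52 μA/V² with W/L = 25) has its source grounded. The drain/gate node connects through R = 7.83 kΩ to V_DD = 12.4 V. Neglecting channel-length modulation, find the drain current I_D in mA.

I_D = 1.23 mA

With gate tied to drain, V_GS = V_DS ≥ V_GS − V_TN, so the device is in saturation.
k_n = μ_nC_ox · (W/L) = 1.3 mA/V².
KCL at the drain: ½ k_n (V_GS − V_TN)² = (V_DD − V_GS)/R.
Let x = V_GS − 1.4. Then 5.09 x² + x − 11 = 0, giving x = 1.38 V (positive root), so V_GS = 2.78 V.
I_D = (V_DD − V_GS)/R = (12.4 − 2.78) / 7.83 = 1.23 mA.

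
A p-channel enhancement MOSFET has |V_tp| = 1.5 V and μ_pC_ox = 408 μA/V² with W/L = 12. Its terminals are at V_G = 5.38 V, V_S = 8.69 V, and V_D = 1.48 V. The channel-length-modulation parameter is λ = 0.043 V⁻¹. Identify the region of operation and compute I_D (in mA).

V_SG = V_S − V_G = 8.69 − 5.38 = 3.31 V; V_SD = V_S − V_D = 8.69 − 1.48 = 7.21 V.
k_p = μ_pC_ox · (W/L) = 4.896 mA/V².
V_ov = V_SG − |V_tp| = 3.31 − 1.5 = 1.81 V.
Since V_SD = 7.21 V ≥ V_ov = 1.81 V, the device is in saturation.
I_D = ½ k_p V_ov² (1 + λ V_SD) = 0.5 × 4.896 × 1.81² × (1 + 0.043 × 7.21) = 10.5 mA.

Saturation; I_D = 10.5 mA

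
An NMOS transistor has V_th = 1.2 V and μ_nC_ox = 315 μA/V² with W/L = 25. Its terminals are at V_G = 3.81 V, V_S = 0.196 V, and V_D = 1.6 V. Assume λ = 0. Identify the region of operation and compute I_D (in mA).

Triode; I_D = 18.9 mA

V_GS = V_G − V_S = 3.81 − 0.196 = 3.61 V; V_DS = V_D − V_S = 1.6 − 0.196 = 1.4 V.
k_n = μ_nC_ox · (W/L) = 7.875 mA/V².
V_ov = V_GS − V_th = 3.61 − 1.2 = 2.41 V.
Since V_DS = 1.4 V < V_ov = 2.41 V, the device is in the triode region.
I_D = k_n [V_ov · V_DS − ½ V_DS²] = 7.875 × [2.41 × 1.4 − 0.5 × 1.4²] = 18.9 mA.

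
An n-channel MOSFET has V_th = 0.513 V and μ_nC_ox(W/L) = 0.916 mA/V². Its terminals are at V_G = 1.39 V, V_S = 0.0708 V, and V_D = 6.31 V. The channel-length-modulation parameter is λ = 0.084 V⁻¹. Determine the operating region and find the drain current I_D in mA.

V_GS = V_G − V_S = 1.39 − 0.0708 = 1.32 V; V_DS = V_D − V_S = 6.31 − 0.0708 = 6.24 V.
V_ov = V_GS − V_th = 1.32 − 0.513 = 0.806 V.
Since V_DS = 6.24 V ≥ V_ov = 0.806 V, the device is in saturation.
I_D = ½ k_n V_ov² (1 + λ V_DS) = 0.5 × 0.916 × 0.806² × (1 + 0.084 × 6.24) = 0.454 mA.

Saturation; I_D = 0.454 mA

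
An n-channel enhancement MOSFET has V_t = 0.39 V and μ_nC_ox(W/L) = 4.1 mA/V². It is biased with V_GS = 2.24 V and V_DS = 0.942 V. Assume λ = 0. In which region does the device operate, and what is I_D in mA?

V_ov = V_GS − V_t = 2.24 − 0.39 = 1.85 V.
Since V_DS = 0.942 V < V_ov = 1.85 V, the device is in the triode region.
I_D = k_n [V_ov · V_DS − ½ V_DS²] = 4.1 × [1.85 × 0.942 − 0.5 × 0.942²] = 5.33 mA.

Triode; I_D = 5.33 mA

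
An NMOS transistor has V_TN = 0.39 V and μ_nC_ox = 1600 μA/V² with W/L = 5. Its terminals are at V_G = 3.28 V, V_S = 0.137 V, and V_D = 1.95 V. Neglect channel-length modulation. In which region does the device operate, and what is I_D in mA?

Triode; I_D = 26.8 mA

V_GS = V_G − V_S = 3.28 − 0.137 = 3.14 V; V_DS = V_D − V_S = 1.95 − 0.137 = 1.81 V.
k_n = μ_nC_ox · (W/L) = 8 mA/V².
V_ov = V_GS − V_TN = 3.14 − 0.39 = 2.75 V.
Since V_DS = 1.81 V < V_ov = 2.75 V, the device is in the triode region.
I_D = k_n [V_ov · V_DS − ½ V_DS²] = 8 × [2.75 × 1.81 − 0.5 × 1.81²] = 26.8 mA.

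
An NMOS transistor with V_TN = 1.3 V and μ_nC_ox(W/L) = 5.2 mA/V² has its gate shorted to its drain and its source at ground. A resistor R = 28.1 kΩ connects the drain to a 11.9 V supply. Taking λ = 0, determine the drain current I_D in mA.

With gate tied to drain, V_GS = V_DS ≥ V_GS − V_TN, so the device is in saturation.
KCL at the drain: ½ k_n (V_GS − V_TN)² = (V_DD − V_GS)/R.
Let x = V_GS − 1.3. Then 73.1 x² + x − 10.6 = 0, giving x = 0.374 V (positive root), so V_GS = 1.67 V.
I_D = (V_DD − V_GS)/R = (11.9 − 1.67) / 28.1 = 0.364 mA.

I_D = 0.364 mA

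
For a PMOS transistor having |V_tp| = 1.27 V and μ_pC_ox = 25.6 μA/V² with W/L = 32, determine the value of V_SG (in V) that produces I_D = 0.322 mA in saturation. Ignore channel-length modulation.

k_p = μ_pC_ox · (W/L) = 0.8192 mA/V².
In saturation I_D = ½ k_p (V_SG − |V_tp|)², so V_SG − |V_tp| = √(2 I_D / k_p) = √(2 × 0.322 / 0.8192) = 0.887 V.
V_SG = 1.27 + 0.887 = 2.16 V.

V_SG = 2.16 V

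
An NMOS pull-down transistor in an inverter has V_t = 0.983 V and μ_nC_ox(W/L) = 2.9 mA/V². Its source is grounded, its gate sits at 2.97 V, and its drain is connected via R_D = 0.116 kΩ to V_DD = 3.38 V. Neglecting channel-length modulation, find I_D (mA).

V_GS = V_G = 2.97 V, so V_ov = 2.97 − 0.983 = 1.99 V.
Assume saturation: I_D = ½ k_n V_ov² = 0.5 × 2.9 × 1.99² = 5.72 mA, giving V_DS = V_DD − I_D R_D = 3.38 − 5.72 × 0.116 = 2.72 V.
V_DS = 2.72 V ≥ V_ov = 1.99 V, confirming saturation.

I_D = 5.72 mA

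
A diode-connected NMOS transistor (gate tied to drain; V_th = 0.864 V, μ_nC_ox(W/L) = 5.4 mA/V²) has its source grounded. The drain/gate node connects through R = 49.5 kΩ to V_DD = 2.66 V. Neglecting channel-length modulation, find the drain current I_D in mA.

I_D = 0.0340 mA

With gate tied to drain, V_GS = V_DS ≥ V_GS − V_th, so the device is in saturation.
KCL at the drain: ½ k_n (V_GS − V_th)² = (V_DD − V_GS)/R.
Let x = V_GS − 0.864. Then 134 x² + x − 1.796 = 0, giving x = 0.112 V (positive root), so V_GS = 0.976 V.
I_D = (V_DD − V_GS)/R = (2.66 − 0.976) / 49.5 = 0.034 mA.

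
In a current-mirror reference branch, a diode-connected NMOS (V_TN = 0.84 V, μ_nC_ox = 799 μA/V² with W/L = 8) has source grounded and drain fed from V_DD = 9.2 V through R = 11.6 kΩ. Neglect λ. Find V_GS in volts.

V_GS = 1.30 V

With gate tied to drain, V_GS = V_DS ≥ V_GS − V_TN, so the device is in saturation.
k_n = μ_nC_ox · (W/L) = 6.392 mA/V².
KCL at the drain: ½ k_n (V_GS − V_TN)² = (V_DD − V_GS)/R.
Let x = V_GS − 0.84. Then 37.1 x² + x − 8.36 = 0, giving x = 0.462 V (positive root), so V_GS = 1.3 V.
I_D = (V_DD − V_GS)/R = (9.2 − 1.3) / 11.6 = 0.681 mA.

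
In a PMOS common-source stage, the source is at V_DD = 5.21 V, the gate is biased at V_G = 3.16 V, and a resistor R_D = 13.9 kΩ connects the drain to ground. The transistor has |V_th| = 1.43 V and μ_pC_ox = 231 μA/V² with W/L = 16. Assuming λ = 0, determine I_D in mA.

V_SG = V_DD − V_G = 5.21 − 3.16 = 2.05 V, so V_ov = 2.05 − 1.43 = 0.62 V.
k_p = μ_pC_ox · (W/L) = 3.696 mA/V².
Assume saturation: I_D = ½ k_p V_ov² = 0.5 × 3.696 × 0.62² = 0.71 mA, giving V_SD = V_DD − I_D R_D = 5.21 − 0.71 × 13.9 = -4.66 V.
But -4.66 V < V_ov = 0.62 V, so the device is actually in triode.
In triode I_D = k_p[V_ov V_SD − ½ V_SD²] and I_D = (V_DD − V_SD)/R_D. Equating: 25.7 V_SD² − 32.85 V_SD + 5.21 = 0, giving V_SD = 0.185 V (the root below V_ov).
I_D = (5.21 − 0.185) / 13.9 = 0.361 mA.

I_D = 0.361 mA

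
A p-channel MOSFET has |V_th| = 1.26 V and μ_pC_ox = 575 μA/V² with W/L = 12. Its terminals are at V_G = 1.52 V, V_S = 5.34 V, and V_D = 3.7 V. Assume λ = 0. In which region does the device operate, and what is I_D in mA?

Triode; I_D = 19.7 mA

V_SG = V_S − V_G = 5.34 − 1.52 = 3.82 V; V_SD = V_S − V_D = 5.34 − 3.7 = 1.64 V.
k_p = μ_pC_ox · (W/L) = 6.9 mA/V².
V_ov = V_SG − |V_th| = 3.82 − 1.26 = 2.56 V.
Since V_SD = 1.64 V < V_ov = 2.56 V, the device is in the triode region.
I_D = k_p [V_ov · V_SD − ½ V_SD²] = 6.9 × [2.56 × 1.64 − 0.5 × 1.64²] = 19.7 mA.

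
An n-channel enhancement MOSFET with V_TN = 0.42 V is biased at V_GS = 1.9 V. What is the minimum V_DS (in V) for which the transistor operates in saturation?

The boundary between triode and saturation is V_DS = V_GS − V_TN = V_ov.
V_ov = 1.9 − 0.42 = 1.48 V.

V_DS,sat = 1.48 V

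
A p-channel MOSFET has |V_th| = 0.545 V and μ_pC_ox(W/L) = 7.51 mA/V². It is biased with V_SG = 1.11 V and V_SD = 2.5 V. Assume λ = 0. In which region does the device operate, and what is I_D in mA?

Saturation; I_D = 1.20 mA

V_ov = V_SG − |V_th| = 1.11 − 0.545 = 0.565 V.
Since V_SD = 2.5 V ≥ V_ov = 0.565 V, the device is in saturation.
I_D = ½ k_p V_ov² = 0.5 × 7.51 × 0.565² = 1.2 mA.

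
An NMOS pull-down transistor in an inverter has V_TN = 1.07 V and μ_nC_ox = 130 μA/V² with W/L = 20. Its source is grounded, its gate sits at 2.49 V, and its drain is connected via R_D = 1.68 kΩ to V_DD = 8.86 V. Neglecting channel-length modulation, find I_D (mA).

V_GS = V_G = 2.49 V, so V_ov = 2.49 − 1.07 = 1.42 V.
k_n = μ_nC_ox · (W/L) = 2.6 mA/V².
Assume saturation: I_D = ½ k_n V_ov² = 0.5 × 2.6 × 1.42² = 2.62 mA, giving V_DS = V_DD − I_D R_D = 8.86 − 2.62 × 1.68 = 4.46 V.
V_DS = 4.46 V ≥ V_ov = 1.42 V, confirming saturation.

I_D = 2.62 mA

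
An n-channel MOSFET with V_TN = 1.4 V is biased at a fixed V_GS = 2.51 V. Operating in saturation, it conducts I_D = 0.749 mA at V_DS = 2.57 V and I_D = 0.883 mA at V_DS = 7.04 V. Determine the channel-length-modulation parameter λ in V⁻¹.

With V_GS fixed, I_D ∝ (1 + λ V_DS) in saturation, so I_D2/I_D1 = (1 + λ V_DS2)/(1 + λ V_DS1).
0.883/0.749 = 1.179 = (1 + 7.04 λ)/(1 + 2.57 λ).
Solving: λ (I_D1 V_DS2 − I_D2 V_DS1) = I_D2 − I_D1, so λ = (0.883 − 0.749) / (0.749 × 7.04 − 0.883 × 2.57) = 0.134 / 3 = 0.0446 V⁻¹.

λ = 0.0446 V⁻¹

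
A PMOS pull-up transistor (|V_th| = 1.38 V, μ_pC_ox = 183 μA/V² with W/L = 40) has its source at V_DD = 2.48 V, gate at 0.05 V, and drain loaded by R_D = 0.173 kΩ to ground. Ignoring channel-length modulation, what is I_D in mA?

I_D = 4.04 mA

V_SG = V_DD − V_G = 2.48 − 0.05 = 2.43 V, so V_ov = 2.43 − 1.38 = 1.05 V.
k_p = μ_pC_ox · (W/L) = 7.32 mA/V².
Assume saturation: I_D = ½ k_p V_ov² = 0.5 × 7.32 × 1.05² = 4.04 mA, giving V_SD = V_DD − I_D R_D = 2.48 − 4.04 × 0.173 = 1.78 V.
V_SD = 1.78 V ≥ V_ov = 1.05 V, confirming saturation.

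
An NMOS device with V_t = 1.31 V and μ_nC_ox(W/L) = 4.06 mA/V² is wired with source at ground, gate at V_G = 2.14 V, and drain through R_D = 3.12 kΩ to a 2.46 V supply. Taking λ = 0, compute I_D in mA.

V_GS = V_G = 2.14 V, so V_ov = 2.14 − 1.31 = 0.83 V.
Assume saturation: I_D = ½ k_n V_ov² = 0.5 × 4.06 × 0.83² = 1.4 mA, giving V_DS = V_DD − I_D R_D = 2.46 − 1.4 × 3.12 = -1.9 V.
But -1.9 V < V_ov = 0.83 V, so the device is actually in triode.
In triode I_D = k_n[V_ov V_DS − ½ V_DS²] and I_D = (V_DD − V_DS)/R_D. Equating: 6.33 V_DS² − 11.51 V_DS + 2.46 = 0, giving V_DS = 0.247 V (the root below V_ov).
I_D = (2.46 − 0.247) / 3.12 = 0.709 mA.

I_D = 0.709 mA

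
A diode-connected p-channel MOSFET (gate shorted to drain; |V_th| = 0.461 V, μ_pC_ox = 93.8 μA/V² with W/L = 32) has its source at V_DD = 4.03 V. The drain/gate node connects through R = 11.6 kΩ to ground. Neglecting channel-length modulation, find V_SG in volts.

With gate tied to drain, V_SG = V_SD ≥ V_SG − |V_th|, so the device is in saturation.
k_p = μ_pC_ox · (W/L) = 3.002 mA/V².
KCL at the drain: ½ k_p (V_SG − |V_th|)² = (V_DD − V_SG)/R.
Let x = V_SG − 0.461. Then 17.4 x² + x − 3.569 = 0, giving x = 0.425 V (positive root), so V_SG = 0.886 V.
I_D = (V_DD − V_SG)/R = (4.03 − 0.886) / 11.6 = 0.271 mA.

V_SG = 0.886 V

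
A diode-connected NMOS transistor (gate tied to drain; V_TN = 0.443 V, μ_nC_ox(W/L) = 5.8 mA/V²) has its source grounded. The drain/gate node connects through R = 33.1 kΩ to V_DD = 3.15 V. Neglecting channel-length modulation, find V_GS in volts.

With gate tied to drain, V_GS = V_DS ≥ V_GS − V_TN, so the device is in saturation.
KCL at the drain: ½ k_n (V_GS − V_TN)² = (V_DD − V_GS)/R.
Let x = V_GS − 0.443. Then 96 x² + x − 2.707 = 0, giving x = 0.163 V (positive root), so V_GS = 0.606 V.
I_D = (V_DD − V_GS)/R = (3.15 − 0.606) / 33.1 = 0.0769 mA.

V_GS = 0.606 V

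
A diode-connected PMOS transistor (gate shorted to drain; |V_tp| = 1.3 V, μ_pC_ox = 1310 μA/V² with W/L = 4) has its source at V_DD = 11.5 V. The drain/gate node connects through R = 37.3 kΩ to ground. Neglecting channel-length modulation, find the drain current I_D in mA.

I_D = 0.265 mA

With gate tied to drain, V_SG = V_SD ≥ V_SG − |V_tp|, so the device is in saturation.
k_p = μ_pC_ox · (W/L) = 5.24 mA/V².
KCL at the drain: ½ k_p (V_SG − |V_tp|)² = (V_DD − V_SG)/R.
Let x = V_SG − 1.3. Then 97.7 x² + x − 10.2 = 0, giving x = 0.318 V (positive root), so V_SG = 1.62 V.
I_D = (V_DD − V_SG)/R = (11.5 − 1.62) / 37.3 = 0.265 mA.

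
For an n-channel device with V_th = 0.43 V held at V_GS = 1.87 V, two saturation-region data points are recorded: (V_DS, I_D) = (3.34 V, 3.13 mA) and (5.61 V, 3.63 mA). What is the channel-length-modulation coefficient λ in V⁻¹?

λ = 0.0920 V⁻¹

With V_GS fixed, I_D ∝ (1 + λ V_DS) in saturation, so I_D2/I_D1 = (1 + λ V_DS2)/(1 + λ V_DS1).
3.63/3.13 = 1.16 = (1 + 5.61 λ)/(1 + 3.34 λ).
Solving: λ (I_D1 V_DS2 − I_D2 V_DS1) = I_D2 − I_D1, so λ = (3.63 − 3.13) / (3.13 × 5.61 − 3.63 × 3.34) = 0.5 / 5.44 = 0.092 V⁻¹.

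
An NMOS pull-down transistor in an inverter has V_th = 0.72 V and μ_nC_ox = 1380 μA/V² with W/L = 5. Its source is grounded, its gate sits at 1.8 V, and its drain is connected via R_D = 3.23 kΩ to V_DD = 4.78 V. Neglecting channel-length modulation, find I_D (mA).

V_GS = V_G = 1.8 V, so V_ov = 1.8 − 0.72 = 1.08 V.
k_n = μ_nC_ox · (W/L) = 6.9 mA/V².
Assume saturation: I_D = ½ k_n V_ov² = 0.5 × 6.9 × 1.08² = 4.02 mA, giving V_DS = V_DD − I_D R_D = 4.78 − 4.02 × 3.23 = -8.22 V.
But -8.22 V < V_ov = 1.08 V, so the device is actually in triode.
In triode I_D = k_n[V_ov V_DS − ½ V_DS²] and I_D = (V_DD − V_DS)/R_D. Equating: 11.1 V_DS² − 25.07 V_DS + 4.78 = 0, giving V_DS = 0.21 V (the root below V_ov).
I_D = (4.78 − 0.21) / 3.23 = 1.41 mA.

I_D = 1.41 mA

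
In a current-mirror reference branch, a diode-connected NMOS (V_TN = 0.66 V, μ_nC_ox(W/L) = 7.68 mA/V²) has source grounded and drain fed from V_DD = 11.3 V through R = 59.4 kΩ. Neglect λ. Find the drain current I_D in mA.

I_D = 0.176 mA

With gate tied to drain, V_GS = V_DS ≥ V_GS − V_TN, so the device is in saturation.
KCL at the drain: ½ k_n (V_GS − V_TN)² = (V_DD − V_GS)/R.
Let x = V_GS − 0.66. Then 228 x² + x − 10.64 = 0, giving x = 0.214 V (positive root), so V_GS = 0.874 V.
I_D = (V_DD − V_GS)/R = (11.3 − 0.874) / 59.4 = 0.176 mA.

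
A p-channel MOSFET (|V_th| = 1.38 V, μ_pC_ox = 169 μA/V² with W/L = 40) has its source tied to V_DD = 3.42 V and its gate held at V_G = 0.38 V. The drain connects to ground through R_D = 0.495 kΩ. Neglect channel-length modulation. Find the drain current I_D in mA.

I_D = 5.66 mA

V_SG = V_DD − V_G = 3.42 − 0.38 = 3.04 V, so V_ov = 3.04 − 1.38 = 1.66 V.
k_p = μ_pC_ox · (W/L) = 6.76 mA/V².
Assume saturation: I_D = ½ k_p V_ov² = 0.5 × 6.76 × 1.66² = 9.31 mA, giving V_SD = V_DD − I_D R_D = 3.42 − 9.31 × 0.495 = -1.19 V.
But -1.19 V < V_ov = 1.66 V, so the device is actually in triode.
In triode I_D = k_p[V_ov V_SD − ½ V_SD²] and I_D = (V_DD − V_SD)/R_D. Equating: 1.67 V_SD² − 6.555 V_SD + 3.42 = 0, giving V_SD = 0.62 V (the root below V_ov).
I_D = (3.42 − 0.62) / 0.495 = 5.66 mA.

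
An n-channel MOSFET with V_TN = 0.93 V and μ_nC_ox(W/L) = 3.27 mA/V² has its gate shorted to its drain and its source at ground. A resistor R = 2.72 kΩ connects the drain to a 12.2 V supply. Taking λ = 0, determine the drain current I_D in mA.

With gate tied to drain, V_GS = V_DS ≥ V_GS − V_TN, so the device is in saturation.
KCL at the drain: ½ k_n (V_GS − V_TN)² = (V_DD − V_GS)/R.
Let x = V_GS − 0.93. Then 4.45 x² + x − 11.27 = 0, giving x = 1.48 V (positive root), so V_GS = 2.41 V.
I_D = (V_DD − V_GS)/R = (12.2 − 2.41) / 2.72 = 3.6 mA.

I_D = 3.60 mA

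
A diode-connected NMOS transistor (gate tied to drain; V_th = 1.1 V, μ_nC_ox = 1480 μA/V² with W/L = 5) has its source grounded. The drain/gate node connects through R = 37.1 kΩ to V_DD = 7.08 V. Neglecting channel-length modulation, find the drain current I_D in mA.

With gate tied to drain, V_GS = V_DS ≥ V_GS − V_th, so the device is in saturation.
k_n = μ_nC_ox · (W/L) = 7.4 mA/V².
KCL at the drain: ½ k_n (V_GS − V_th)² = (V_DD − V_GS)/R.
Let x = V_GS − 1.1. Then 137 x² + x − 5.98 = 0, giving x = 0.205 V (positive root), so V_GS = 1.31 V.
I_D = (V_DD − V_GS)/R = (7.08 − 1.31) / 37.1 = 0.156 mA.

I_D = 0.156 mA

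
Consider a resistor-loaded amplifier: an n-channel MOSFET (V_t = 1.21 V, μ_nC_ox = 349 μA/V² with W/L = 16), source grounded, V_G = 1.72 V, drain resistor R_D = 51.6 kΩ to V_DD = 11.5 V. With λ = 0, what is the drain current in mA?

I_D = 0.221 mA

V_GS = V_G = 1.72 V, so V_ov = 1.72 − 1.21 = 0.51 V.
k_n = μ_nC_ox · (W/L) = 5.584 mA/V².
Assume saturation: I_D = ½ k_n V_ov² = 0.5 × 5.584 × 0.51² = 0.726 mA, giving V_DS = V_DD − I_D R_D = 11.5 − 0.726 × 51.6 = -26 V.
But -26 V < V_ov = 0.51 V, so the device is actually in triode.
In triode I_D = k_n[V_ov V_DS − ½ V_DS²] and I_D = (V_DD − V_DS)/R_D. Equating: 144 V_DS² − 147.9 V_DS + 11.5 = 0, giving V_DS = 0.0847 V (the root below V_ov).
I_D = (11.5 − 0.0847) / 51.6 = 0.221 mA.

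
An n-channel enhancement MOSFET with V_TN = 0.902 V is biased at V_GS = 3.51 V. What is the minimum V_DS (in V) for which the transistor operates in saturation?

V_DS,sat = 2.61 V

The boundary between triode and saturation is V_DS = V_GS − V_TN = V_ov.
V_ov = 3.51 − 0.902 = 2.61 V.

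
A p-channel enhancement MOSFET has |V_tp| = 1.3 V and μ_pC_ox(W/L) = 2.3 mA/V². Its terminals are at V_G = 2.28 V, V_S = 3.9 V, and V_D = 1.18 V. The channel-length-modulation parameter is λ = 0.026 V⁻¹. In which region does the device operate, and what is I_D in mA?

Saturation; I_D = 0.126 mA

V_SG = V_S − V_G = 3.9 − 2.28 = 1.62 V; V_SD = V_S − V_D = 3.9 − 1.18 = 2.72 V.
V_ov = V_SG − |V_tp| = 1.62 − 1.3 = 0.32 V.
Since V_SD = 2.72 V ≥ V_ov = 0.32 V, the device is in saturation.
I_D = ½ k_p V_ov² (1 + λ V_SD) = 0.5 × 2.3 × 0.32² × (1 + 0.026 × 2.72) = 0.126 mA.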